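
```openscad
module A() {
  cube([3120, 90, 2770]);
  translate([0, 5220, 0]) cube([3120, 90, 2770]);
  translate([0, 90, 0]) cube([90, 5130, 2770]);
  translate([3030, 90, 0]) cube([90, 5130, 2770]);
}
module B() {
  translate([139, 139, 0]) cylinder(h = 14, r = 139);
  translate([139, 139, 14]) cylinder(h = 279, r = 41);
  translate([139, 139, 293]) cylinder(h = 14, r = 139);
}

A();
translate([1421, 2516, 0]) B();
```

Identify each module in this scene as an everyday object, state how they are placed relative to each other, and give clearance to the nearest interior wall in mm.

A is a house frame. B is a spool. The spool sits inside the house frame, centred. The clearance to the nearest interior wall is 1331 mm.

Clearances: x = 1331, y = 2426; minimum 1331 mm.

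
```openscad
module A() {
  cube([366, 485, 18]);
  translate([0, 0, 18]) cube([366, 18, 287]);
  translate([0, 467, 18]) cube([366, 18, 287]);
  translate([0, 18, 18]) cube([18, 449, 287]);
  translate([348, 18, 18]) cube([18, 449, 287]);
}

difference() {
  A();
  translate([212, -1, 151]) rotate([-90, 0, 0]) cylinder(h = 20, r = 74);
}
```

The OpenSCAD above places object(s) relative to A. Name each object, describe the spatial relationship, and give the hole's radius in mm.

A is an open box. The open box has a circular hole through its front wall. The hole's radius is 74 mm.

The subtracted cylinder has r = 74 mm.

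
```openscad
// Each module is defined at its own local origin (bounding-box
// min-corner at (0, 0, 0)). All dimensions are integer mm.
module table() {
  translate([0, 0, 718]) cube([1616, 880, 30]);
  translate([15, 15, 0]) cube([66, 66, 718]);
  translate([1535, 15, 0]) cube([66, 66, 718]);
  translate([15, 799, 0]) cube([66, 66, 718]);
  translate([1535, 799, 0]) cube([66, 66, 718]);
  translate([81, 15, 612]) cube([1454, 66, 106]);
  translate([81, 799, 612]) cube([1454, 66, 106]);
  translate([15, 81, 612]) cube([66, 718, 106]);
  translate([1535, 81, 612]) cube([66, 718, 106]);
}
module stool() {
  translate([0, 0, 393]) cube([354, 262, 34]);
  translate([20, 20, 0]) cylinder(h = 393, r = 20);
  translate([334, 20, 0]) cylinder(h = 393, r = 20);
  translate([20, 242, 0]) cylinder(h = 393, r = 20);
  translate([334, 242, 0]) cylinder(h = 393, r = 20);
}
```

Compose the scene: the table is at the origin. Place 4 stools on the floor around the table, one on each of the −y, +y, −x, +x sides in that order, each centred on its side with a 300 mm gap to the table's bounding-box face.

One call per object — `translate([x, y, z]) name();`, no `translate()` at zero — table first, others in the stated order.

table();
translate([631, -562, 0]) stool();
translate([631, 1180, 0]) stool();
translate([-654, 309, 0]) stool();
translate([1916, 309, 0]) stool();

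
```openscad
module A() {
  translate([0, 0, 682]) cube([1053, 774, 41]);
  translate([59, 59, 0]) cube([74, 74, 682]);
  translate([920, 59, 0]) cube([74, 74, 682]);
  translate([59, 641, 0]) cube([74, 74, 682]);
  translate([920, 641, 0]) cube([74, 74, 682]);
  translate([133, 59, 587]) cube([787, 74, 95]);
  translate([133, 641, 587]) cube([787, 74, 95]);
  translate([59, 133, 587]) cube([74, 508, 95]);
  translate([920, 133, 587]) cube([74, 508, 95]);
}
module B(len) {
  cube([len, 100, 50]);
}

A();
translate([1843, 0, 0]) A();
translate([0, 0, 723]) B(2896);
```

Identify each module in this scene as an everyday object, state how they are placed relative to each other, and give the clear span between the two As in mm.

A is a table. B is a beam. A beam spans the tops of two tables. The clear span between the two tables is 790 mm.

Second table starts at x = 1843; first ends at x = 1053; clear span = 1843 − 1053 = 790 mm.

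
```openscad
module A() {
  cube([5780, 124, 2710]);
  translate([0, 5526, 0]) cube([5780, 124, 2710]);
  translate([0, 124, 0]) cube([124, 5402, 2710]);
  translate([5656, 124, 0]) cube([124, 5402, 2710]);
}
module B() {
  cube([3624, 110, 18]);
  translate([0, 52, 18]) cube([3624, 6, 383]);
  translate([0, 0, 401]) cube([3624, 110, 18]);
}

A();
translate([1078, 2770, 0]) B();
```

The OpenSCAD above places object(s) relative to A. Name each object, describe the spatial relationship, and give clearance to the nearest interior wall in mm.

Clearances: x = 954, y = 2646; minimum 954 mm.

A is a house frame. B is an I-beam. The I-beam sits inside the house frame, centred. The clearance to the nearest interior wall is 954 mm.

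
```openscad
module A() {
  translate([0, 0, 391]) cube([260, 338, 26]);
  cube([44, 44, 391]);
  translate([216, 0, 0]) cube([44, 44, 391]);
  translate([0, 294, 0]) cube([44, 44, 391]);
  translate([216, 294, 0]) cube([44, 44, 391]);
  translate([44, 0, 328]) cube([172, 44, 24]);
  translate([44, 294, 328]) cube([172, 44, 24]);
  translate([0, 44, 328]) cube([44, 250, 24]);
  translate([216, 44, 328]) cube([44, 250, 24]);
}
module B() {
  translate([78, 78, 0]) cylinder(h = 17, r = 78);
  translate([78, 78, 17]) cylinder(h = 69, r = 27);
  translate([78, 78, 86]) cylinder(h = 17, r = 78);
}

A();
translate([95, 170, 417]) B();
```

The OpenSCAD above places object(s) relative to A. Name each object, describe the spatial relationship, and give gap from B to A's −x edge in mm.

The spool's min-x is at 95; the stool's min-x is 0; gap = 95 mm.

A is a stool. B is a spool. The spool is on top of the stool. The gap from the spool to the stool's −x edge is 95 mm.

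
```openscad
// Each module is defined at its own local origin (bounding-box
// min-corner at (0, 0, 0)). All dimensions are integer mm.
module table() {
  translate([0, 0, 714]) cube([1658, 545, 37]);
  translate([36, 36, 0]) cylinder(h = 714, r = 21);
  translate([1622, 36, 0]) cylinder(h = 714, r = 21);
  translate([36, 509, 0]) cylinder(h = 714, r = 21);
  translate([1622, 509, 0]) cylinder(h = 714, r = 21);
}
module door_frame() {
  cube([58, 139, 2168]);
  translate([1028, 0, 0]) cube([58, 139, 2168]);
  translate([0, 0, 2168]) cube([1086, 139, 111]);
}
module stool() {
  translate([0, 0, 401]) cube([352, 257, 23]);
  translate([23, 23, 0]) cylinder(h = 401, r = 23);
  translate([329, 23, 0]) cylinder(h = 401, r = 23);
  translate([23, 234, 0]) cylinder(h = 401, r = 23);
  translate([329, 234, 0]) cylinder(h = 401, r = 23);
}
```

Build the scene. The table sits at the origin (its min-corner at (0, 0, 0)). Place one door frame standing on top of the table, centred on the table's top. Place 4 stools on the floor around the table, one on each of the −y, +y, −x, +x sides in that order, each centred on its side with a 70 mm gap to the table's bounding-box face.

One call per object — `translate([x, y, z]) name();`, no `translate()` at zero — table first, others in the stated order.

table();
translate([286, 203, 751]) door_frame();
translate([653, -327, 0]) stool();
translate([653, 615, 0]) stool();
translate([-422, 144, 0]) stool();
translate([1728, 144, 0]) stool();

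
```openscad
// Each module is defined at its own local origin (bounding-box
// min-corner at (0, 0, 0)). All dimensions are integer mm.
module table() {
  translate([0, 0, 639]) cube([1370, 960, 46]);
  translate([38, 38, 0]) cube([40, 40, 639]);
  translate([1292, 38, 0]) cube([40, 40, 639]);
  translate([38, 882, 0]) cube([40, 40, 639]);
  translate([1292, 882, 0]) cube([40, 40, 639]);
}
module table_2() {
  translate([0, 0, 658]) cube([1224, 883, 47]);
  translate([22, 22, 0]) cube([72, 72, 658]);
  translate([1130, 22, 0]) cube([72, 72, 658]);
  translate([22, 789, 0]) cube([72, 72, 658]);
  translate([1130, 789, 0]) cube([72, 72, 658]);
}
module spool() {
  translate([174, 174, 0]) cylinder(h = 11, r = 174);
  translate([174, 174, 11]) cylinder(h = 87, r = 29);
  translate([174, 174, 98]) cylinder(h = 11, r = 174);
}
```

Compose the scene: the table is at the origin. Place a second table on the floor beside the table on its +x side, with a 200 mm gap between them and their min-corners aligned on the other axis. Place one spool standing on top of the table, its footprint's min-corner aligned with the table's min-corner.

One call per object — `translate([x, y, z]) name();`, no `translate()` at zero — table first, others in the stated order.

table();
translate([1570, 0, 0]) table_2();
translate([0, 0, 685]) spool();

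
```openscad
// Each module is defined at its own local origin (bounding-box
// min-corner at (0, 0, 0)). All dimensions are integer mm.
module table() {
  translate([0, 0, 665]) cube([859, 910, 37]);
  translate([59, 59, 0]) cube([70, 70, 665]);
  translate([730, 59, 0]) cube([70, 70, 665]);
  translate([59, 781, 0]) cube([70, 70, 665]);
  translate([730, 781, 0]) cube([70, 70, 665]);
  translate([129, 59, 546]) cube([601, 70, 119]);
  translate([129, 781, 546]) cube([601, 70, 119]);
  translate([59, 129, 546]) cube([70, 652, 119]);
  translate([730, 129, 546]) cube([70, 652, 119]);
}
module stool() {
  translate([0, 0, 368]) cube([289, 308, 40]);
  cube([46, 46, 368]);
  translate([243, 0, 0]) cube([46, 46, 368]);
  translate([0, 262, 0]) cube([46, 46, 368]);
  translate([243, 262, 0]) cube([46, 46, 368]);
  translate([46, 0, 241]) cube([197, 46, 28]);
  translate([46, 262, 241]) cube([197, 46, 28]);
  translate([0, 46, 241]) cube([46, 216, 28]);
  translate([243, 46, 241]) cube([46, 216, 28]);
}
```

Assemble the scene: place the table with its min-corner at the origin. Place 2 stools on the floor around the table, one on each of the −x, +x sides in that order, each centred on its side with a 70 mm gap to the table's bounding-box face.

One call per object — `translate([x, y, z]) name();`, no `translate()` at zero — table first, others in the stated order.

table();
translate([-359, 301, 0]) stool();
translate([929, 301, 0]) stool();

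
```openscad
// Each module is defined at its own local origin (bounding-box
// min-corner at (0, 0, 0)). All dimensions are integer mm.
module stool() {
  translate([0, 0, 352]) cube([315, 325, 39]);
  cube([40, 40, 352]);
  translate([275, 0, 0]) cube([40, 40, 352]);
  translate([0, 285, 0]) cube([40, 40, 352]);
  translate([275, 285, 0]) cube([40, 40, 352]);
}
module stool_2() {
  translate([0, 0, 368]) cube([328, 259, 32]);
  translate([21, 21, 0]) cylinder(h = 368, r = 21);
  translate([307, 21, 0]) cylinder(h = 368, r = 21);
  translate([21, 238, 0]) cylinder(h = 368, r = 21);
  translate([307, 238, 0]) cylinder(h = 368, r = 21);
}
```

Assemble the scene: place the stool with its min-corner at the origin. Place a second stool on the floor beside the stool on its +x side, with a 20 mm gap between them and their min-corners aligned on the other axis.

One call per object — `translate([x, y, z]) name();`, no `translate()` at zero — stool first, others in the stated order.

stool();
translate([335, 0, 0]) stool_2();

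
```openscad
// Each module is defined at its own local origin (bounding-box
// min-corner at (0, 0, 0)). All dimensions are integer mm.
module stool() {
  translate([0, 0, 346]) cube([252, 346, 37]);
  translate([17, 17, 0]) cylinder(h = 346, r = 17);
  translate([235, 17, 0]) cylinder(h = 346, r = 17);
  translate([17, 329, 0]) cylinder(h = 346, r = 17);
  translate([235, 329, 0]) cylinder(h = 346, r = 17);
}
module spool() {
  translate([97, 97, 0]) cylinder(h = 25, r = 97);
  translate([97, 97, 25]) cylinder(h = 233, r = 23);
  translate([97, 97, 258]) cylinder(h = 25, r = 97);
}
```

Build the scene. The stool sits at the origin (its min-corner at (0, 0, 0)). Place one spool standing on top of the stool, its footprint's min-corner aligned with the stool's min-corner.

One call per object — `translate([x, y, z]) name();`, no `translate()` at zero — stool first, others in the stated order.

stool();
translate([0, 0, 383]) spool();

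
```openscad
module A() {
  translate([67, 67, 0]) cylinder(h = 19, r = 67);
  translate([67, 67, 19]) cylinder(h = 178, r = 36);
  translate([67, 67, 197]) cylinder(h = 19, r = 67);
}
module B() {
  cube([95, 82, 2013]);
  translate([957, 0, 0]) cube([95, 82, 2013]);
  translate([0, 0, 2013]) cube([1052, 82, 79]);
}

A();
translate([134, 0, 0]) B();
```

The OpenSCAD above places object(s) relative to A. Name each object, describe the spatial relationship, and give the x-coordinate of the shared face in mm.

The spool's +x face and the door frame's −x face are both at x = 134 mm.

A is a spool. B is a door frame. The door frame is against the spool's +x side, with their −y faces flush. The x-coordinate of the shared face is 134 mm.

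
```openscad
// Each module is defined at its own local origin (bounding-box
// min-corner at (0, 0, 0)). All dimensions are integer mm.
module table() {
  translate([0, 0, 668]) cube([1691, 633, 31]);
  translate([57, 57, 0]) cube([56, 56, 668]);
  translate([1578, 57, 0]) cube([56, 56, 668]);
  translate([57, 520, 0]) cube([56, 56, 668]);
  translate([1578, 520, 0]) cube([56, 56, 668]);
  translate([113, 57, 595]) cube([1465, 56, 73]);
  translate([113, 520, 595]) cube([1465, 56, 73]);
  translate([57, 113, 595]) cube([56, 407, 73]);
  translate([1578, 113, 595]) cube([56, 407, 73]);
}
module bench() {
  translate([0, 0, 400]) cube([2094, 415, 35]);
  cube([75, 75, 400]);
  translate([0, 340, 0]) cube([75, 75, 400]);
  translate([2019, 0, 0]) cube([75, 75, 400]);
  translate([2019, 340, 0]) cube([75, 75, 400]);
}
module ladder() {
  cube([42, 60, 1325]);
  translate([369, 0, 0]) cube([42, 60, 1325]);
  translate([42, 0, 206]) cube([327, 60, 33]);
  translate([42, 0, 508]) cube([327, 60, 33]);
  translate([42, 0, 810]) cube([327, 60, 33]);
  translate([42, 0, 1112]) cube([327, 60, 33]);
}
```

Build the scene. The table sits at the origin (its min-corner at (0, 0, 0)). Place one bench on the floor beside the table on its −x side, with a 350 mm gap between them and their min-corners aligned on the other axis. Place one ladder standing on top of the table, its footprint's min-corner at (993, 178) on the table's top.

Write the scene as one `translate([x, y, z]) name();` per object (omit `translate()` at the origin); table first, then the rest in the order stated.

table();
translate([-2444, 0, 0]) bench();
translate([993, 178, 699]) ladder();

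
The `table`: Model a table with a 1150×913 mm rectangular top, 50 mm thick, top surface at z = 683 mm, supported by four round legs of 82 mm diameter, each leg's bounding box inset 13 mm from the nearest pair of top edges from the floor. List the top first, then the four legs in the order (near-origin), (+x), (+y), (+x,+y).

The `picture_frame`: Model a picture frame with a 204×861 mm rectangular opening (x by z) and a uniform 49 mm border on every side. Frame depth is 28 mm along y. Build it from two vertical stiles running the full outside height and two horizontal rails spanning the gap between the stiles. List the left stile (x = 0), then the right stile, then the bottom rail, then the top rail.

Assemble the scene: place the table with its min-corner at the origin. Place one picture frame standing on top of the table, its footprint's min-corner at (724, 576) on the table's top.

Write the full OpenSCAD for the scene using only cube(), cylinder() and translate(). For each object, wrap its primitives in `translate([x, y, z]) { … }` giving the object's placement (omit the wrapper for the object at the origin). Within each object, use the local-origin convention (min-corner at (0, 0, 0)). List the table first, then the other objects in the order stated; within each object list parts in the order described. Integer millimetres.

translate([0, 0, 633]) cube([1150, 913, 50]);
translate([54, 54, 0]) cylinder(h = 633, r = 41);
translate([1096, 54, 0]) cylinder(h = 633, r = 41);
translate([54, 859, 0]) cylinder(h = 633, r = 41);
translate([1096, 859, 0]) cylinder(h = 633, r = 41);
translate([724, 576, 683]) {
  cube([49, 28, 959]);
  translate([253, 0, 0]) cube([49, 28, 959]);
  translate([49, 0, 0]) cube([204, 28, 49]);
  translate([49, 0, 910]) cube([204, 28, 49]);
}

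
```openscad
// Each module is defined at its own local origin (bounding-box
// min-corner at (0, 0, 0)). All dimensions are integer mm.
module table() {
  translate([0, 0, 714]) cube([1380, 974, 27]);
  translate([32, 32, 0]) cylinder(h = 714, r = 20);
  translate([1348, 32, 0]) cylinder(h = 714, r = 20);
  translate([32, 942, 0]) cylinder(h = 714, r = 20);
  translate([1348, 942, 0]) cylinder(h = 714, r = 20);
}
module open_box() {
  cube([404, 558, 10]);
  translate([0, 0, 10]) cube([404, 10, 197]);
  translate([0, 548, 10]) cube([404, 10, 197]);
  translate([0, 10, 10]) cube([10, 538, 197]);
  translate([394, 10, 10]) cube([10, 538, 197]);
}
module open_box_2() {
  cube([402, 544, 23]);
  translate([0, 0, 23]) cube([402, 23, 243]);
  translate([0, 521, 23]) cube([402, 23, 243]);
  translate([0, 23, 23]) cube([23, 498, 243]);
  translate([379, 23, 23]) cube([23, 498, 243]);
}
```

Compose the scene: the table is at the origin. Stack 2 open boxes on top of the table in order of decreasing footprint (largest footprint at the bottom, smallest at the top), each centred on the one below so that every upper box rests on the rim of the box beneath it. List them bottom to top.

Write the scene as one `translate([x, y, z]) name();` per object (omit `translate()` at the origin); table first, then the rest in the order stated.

table();
translate([488, 208, 741]) open_box();
translate([489, 215, 948]) open_box_2();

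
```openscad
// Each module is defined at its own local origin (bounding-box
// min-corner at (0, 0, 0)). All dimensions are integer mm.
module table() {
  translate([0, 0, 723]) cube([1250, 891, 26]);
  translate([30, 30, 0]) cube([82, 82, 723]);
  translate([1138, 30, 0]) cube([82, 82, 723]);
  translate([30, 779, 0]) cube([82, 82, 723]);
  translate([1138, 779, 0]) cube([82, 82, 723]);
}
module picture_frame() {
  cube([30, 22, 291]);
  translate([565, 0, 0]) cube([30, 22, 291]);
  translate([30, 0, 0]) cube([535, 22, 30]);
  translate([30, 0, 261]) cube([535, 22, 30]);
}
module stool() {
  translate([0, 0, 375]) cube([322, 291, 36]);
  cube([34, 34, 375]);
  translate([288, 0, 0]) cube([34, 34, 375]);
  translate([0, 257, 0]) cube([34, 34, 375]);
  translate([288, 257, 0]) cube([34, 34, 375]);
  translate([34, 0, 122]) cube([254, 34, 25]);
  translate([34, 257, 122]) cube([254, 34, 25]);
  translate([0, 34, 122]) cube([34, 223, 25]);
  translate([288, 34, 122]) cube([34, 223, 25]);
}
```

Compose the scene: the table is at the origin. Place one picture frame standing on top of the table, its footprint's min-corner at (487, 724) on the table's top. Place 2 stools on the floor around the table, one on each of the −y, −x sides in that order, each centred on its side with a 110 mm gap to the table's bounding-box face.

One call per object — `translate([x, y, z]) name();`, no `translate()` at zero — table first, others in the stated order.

table();
translate([487, 724, 749]) picture_frame();
translate([464, -401, 0]) stool();
translate([-432, 300, 0]) stool();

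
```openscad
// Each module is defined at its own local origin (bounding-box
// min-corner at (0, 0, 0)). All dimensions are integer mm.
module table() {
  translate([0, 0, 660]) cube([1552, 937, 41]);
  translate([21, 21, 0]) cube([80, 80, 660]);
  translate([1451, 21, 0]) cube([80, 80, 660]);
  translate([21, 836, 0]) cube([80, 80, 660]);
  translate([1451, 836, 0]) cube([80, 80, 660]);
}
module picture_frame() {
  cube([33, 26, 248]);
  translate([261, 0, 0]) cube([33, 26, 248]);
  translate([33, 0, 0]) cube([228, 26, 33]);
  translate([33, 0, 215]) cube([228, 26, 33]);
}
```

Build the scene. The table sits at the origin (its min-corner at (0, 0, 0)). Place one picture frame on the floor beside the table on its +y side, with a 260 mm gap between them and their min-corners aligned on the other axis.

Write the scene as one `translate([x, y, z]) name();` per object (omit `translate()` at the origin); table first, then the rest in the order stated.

table();
translate([0, 1197, 0]) picture_frame();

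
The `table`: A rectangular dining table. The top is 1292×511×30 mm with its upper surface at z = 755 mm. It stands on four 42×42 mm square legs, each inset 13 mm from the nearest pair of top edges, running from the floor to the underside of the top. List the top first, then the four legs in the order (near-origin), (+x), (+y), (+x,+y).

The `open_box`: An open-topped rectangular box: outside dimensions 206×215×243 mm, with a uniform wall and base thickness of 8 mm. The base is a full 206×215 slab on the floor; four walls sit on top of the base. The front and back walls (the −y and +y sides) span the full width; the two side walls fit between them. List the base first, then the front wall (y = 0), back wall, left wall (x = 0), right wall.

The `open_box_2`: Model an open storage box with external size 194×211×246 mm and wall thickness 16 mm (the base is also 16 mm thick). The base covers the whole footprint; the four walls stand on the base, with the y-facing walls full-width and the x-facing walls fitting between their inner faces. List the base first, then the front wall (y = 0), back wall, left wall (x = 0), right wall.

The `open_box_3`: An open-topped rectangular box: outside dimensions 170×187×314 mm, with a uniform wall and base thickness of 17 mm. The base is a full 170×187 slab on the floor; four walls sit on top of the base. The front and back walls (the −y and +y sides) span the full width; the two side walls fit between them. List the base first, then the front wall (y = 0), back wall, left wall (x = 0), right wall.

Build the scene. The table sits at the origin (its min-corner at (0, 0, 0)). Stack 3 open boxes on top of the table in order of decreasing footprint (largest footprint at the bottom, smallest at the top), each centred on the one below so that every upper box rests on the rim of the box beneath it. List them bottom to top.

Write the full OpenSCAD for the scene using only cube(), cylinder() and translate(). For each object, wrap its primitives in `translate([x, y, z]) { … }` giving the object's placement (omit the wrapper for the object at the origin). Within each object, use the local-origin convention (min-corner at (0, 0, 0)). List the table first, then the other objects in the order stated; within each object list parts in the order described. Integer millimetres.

translate([0, 0, 725]) cube([1292, 511, 30]);
translate([13, 13, 0]) cube([42, 42, 725]);
translate([1237, 13, 0]) cube([42, 42, 725]);
translate([13, 456, 0]) cube([42, 42, 725]);
translate([1237, 456, 0]) cube([42, 42, 725]);
translate([543, 148, 755]) {
  cube([206, 215, 8]);
  translate([0, 0, 8]) cube([206, 8, 235]);
  translate([0, 207, 8]) cube([206, 8, 235]);
  translate([0, 8, 8]) cube([8, 199, 235]);
  translate([198, 8, 8]) cube([8, 199, 235]);
}
translate([549, 150, 998]) {
  cube([194, 211, 16]);
  translate([0, 0, 16]) cube([194, 16, 230]);
  translate([0, 195, 16]) cube([194, 16, 230]);
  translate([0, 16, 16]) cube([16, 179, 230]);
  translate([178, 16, 16]) cube([16, 179, 230]);
}
translate([561, 162, 1244]) {
  cube([170, 187, 17]);
  translate([0, 0, 17]) cube([170, 17, 297]);
  translate([0, 170, 17]) cube([170, 17, 297]);
  translate([0, 17, 17]) cube([17, 153, 297]);
  translate([153, 17, 17]) cube([17, 153, 297]);
}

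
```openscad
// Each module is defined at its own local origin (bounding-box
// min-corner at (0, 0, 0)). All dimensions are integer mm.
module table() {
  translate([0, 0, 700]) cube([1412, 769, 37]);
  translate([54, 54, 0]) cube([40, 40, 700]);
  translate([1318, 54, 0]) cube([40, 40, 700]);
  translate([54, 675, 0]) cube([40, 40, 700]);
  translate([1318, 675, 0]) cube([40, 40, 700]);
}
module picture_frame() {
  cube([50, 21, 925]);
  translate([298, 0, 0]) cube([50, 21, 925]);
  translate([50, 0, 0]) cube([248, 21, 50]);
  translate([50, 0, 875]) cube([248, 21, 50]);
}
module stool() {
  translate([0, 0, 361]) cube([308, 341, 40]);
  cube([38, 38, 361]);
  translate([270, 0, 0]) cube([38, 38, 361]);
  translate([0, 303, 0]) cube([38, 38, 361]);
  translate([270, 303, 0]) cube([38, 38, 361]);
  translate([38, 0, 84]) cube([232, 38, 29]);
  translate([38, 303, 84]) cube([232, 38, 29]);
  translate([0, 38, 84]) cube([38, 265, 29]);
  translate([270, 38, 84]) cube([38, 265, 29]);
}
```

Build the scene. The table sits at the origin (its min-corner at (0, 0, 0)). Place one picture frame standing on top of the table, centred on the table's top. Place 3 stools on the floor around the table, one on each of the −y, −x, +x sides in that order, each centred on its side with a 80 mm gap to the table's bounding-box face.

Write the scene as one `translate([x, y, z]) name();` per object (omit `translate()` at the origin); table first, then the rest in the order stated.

table();
translate([532, 374, 737]) picture_frame();
translate([552, -421, 0]) stool();
translate([-388, 214, 0]) stool();
translate([1492, 214, 0]) stool();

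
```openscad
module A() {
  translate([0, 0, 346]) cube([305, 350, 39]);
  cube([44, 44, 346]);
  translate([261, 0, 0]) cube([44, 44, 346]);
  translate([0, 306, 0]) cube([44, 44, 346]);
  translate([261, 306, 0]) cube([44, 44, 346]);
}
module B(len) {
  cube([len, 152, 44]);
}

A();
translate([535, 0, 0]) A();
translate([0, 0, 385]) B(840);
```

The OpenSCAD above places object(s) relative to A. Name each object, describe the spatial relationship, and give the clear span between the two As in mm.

Second stool starts at x = 535; first ends at x = 305; clear span = 535 − 305 = 230 mm.

A is a stool. B is a beam. A beam spans the tops of two stools. The clear span between the two stools is 230 mm.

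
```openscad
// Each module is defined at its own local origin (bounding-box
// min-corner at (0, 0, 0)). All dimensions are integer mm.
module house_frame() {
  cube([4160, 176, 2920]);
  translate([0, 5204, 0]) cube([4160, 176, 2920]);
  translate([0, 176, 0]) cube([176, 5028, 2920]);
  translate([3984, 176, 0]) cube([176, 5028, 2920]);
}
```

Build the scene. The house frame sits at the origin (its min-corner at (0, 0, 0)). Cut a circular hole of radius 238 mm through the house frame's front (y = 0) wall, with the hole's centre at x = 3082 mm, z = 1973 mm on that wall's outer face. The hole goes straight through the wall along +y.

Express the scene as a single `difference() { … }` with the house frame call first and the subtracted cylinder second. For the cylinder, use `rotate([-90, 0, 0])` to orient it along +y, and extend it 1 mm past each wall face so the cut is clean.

difference() {
  house_frame();
  translate([3082, -1, 1973]) rotate([-90, 0, 0]) cylinder(h = 178, r = 238);
}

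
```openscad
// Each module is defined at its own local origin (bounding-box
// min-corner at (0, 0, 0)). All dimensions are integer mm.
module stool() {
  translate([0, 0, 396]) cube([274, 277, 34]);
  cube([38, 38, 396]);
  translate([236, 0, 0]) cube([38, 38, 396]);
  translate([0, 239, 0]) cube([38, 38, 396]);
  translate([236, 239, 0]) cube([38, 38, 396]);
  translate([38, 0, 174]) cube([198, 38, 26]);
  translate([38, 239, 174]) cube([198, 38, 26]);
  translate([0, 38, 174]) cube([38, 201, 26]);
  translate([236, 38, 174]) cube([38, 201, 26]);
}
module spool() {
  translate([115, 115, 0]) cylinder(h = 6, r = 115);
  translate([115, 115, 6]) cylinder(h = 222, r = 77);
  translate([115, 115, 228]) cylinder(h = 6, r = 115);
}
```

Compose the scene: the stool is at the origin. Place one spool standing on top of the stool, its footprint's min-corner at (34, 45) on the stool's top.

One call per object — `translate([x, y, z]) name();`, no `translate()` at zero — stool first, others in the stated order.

stool();
translate([34, 45, 430]) spool();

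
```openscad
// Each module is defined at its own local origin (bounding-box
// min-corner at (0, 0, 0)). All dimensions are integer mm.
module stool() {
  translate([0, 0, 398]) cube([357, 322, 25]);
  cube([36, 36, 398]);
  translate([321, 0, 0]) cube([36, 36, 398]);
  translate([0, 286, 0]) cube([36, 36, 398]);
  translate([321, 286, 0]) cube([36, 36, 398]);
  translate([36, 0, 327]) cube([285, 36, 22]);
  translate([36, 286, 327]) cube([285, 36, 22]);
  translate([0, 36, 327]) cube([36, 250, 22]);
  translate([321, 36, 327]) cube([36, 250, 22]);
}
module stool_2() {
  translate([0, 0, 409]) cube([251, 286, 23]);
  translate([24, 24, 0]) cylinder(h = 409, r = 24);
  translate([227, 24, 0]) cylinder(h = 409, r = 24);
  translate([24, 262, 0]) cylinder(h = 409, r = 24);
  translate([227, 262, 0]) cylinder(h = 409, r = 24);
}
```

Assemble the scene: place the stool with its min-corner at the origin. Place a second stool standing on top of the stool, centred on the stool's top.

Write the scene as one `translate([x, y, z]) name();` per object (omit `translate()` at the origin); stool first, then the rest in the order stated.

stool();
translate([53, 18, 423]) stool_2();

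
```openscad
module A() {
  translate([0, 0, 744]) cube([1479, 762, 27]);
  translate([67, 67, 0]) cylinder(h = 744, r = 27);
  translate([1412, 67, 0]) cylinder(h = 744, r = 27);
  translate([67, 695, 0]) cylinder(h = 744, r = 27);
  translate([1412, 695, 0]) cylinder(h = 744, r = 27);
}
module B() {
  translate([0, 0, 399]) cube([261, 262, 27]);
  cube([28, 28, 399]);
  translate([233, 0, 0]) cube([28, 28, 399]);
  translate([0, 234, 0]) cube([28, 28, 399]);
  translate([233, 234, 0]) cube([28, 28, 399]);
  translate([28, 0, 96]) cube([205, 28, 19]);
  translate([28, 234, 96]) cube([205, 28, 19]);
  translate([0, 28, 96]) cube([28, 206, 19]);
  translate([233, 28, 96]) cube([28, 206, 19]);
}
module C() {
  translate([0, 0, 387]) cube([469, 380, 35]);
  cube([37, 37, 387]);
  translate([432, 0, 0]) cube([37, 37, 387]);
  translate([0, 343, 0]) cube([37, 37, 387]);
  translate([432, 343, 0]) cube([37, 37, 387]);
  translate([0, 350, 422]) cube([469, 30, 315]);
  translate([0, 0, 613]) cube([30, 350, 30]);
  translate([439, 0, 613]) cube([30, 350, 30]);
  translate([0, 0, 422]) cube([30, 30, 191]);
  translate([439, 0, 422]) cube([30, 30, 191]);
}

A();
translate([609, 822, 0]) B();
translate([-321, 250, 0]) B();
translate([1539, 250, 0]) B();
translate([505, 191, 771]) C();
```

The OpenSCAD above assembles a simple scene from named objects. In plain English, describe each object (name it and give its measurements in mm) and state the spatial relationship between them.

A is a table: top 1479 mm (x) × 762 mm (y), 27 mm thick, upper face at z = 771 mm, on four round legs of 54 mm diameter, each leg's bounding box inset 40 mm from the nearest pair of top edges, running from z = 0 to the bottom of the top.

B is a four-legged stool. The seat is a 261×262×27 mm slab whose top surface is at z = 426 mm; four square legs, each 28×28 mm in cross-section, run from the floor (z = 0) to the underside of the seat, each flush with a corner of the seat. Four stretchers, 28 mm wide and 19 mm tall, connect adjacent legs with their undersides at z = 96 mm, each running between the inner faces of the legs it joins and aligned with the legs' outer faces on the other axis.

C is a chair. The seat is a 469×380×35 mm slab with its top at z = 422 mm, on four 37×37 mm corner legs (flush with the seat edges, standing on z = 0). A flat backrest 30 mm thick, 315 mm tall, spans the full seat width and rises from the seat top along its +y edge, rear face flush with the rear of the seat. Two armrests of 30×30 mm section run along each side from the seat's front edge to the front of the backrest, top faces 221 mm above the seat top and outer faces flush with the seat's x-edges; a 30×30 mm post under the front of each armrest stands on the seat at the front corner.

Three stools sit around the table at the +y, −x, +x sides. The chair is on top of the table, centred.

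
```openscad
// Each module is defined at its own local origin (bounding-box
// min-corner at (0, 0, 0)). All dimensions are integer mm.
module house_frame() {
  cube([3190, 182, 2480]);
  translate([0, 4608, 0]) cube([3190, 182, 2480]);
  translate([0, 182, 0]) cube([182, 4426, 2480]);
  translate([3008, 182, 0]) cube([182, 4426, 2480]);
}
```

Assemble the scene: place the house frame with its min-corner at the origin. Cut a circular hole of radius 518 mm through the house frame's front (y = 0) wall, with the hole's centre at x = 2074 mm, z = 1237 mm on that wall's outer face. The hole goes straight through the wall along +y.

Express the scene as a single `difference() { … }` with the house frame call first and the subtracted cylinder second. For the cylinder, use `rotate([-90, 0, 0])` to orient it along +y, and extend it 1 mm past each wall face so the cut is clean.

difference() {
  house_frame();
  translate([2074, -1, 1237]) rotate([-90, 0, 0]) cylinder(h = 184, r = 518);
}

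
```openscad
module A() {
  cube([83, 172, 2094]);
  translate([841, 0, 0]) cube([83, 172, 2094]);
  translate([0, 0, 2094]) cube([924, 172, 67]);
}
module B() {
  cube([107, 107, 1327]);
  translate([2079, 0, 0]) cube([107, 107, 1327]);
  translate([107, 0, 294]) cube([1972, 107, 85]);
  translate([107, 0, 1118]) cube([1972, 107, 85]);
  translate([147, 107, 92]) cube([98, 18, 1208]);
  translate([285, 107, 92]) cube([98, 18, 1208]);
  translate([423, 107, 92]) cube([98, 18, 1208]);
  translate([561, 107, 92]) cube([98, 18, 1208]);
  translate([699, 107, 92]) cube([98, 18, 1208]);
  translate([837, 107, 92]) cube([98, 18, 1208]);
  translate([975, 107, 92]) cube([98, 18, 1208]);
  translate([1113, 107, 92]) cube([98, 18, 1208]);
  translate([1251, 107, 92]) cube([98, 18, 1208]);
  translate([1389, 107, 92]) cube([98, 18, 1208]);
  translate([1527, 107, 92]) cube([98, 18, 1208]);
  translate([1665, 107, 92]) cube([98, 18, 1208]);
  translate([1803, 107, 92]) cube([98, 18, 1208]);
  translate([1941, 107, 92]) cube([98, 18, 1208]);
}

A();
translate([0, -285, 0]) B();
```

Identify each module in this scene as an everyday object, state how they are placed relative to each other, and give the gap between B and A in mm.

A is a door frame. B is a fence section. The fence section is on the floor beside the door frame on its −y side. The gap between the fence section and the door frame is 160 mm.

The fence section's nearest face is 160 mm from the door frame's −y face.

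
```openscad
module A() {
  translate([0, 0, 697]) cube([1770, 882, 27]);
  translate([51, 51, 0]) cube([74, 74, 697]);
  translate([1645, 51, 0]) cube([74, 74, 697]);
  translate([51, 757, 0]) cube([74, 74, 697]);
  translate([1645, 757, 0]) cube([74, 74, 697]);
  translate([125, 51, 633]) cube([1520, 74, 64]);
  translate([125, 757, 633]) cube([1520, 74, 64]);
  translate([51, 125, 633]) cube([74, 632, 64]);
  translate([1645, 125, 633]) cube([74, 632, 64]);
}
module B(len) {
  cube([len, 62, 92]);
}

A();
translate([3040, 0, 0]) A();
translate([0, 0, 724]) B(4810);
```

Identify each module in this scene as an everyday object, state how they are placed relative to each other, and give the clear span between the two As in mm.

Second table starts at x = 3040; first ends at x = 1770; clear span = 3040 − 1770 = 1270 mm.

A is a table. B is a beam. A beam spans the tops of two tables. The clear span between the two tables is 1270 mm.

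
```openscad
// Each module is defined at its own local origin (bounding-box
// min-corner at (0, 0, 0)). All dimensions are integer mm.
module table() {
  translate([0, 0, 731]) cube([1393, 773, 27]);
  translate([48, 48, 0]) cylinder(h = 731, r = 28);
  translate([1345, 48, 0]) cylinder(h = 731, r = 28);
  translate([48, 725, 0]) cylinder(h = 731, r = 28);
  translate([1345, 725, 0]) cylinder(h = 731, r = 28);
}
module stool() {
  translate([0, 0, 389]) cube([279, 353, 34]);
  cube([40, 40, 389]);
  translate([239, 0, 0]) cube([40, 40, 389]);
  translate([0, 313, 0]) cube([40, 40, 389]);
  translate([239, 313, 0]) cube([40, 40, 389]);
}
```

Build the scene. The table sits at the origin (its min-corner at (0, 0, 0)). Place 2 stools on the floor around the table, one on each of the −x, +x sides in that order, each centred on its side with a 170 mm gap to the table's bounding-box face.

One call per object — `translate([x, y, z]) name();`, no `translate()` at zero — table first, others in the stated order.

table();
translate([-449, 210, 0]) stool();
translate([1563, 210, 0]) stool();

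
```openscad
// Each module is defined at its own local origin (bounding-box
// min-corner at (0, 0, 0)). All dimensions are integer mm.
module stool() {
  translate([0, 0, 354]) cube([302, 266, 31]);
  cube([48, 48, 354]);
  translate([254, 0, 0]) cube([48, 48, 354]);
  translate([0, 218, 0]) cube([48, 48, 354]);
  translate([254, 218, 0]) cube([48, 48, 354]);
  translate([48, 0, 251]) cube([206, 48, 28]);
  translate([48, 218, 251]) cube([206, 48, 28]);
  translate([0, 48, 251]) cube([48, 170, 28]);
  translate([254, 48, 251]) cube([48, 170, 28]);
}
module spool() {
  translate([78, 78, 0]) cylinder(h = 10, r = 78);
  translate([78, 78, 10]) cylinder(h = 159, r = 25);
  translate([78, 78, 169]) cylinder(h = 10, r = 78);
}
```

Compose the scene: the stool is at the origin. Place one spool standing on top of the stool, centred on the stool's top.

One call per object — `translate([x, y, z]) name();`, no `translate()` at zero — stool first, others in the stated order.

stool();
translate([73, 55, 385]) spool();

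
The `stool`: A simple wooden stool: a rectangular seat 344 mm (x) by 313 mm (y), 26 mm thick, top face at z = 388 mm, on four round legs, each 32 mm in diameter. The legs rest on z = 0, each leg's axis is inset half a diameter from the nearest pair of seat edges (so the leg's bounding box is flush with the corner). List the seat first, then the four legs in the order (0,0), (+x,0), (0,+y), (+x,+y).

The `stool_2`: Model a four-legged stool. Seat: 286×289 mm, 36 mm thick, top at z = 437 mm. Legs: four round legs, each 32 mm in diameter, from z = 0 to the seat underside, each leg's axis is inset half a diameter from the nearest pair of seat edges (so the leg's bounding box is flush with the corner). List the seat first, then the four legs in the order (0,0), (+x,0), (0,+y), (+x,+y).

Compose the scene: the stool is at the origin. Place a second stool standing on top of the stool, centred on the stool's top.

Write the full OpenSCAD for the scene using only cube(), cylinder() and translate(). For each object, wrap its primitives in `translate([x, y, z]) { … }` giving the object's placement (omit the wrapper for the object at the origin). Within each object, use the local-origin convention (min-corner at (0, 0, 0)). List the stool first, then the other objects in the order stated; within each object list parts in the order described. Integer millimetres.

translate([0, 0, 362]) cube([344, 313, 26]);
translate([16, 16, 0]) cylinder(h = 362, r = 16);
translate([328, 16, 0]) cylinder(h = 362, r = 16);
translate([16, 297, 0]) cylinder(h = 362, r = 16);
translate([328, 297, 0]) cylinder(h = 362, r = 16);
translate([29, 12, 388]) {
  translate([0, 0, 401]) cube([286, 289, 36]);
  translate([16, 16, 0]) cylinder(h = 401, r = 16);
  translate([270, 16, 0]) cylinder(h = 401, r = 16);
  translate([16, 273, 0]) cylinder(h = 401, r = 16);
  translate([270, 273, 0]) cylinder(h = 401, r = 16);
}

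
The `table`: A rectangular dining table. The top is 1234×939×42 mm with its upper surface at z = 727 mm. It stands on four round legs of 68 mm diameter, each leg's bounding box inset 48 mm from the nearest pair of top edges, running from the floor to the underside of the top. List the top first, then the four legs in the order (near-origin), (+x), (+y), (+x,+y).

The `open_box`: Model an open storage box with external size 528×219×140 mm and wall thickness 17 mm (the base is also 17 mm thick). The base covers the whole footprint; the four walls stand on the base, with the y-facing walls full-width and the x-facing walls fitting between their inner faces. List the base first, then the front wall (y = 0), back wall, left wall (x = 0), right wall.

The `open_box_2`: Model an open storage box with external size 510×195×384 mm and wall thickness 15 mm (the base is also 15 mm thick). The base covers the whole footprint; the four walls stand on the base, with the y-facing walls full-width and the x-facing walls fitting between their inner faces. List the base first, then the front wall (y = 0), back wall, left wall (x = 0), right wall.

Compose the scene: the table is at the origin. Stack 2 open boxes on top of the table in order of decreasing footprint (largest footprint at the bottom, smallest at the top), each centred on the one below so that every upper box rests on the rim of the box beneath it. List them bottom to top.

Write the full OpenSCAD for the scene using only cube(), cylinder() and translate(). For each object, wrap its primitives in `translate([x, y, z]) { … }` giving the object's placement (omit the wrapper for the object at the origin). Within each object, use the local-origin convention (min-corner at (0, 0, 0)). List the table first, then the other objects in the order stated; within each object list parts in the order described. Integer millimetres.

translate([0, 0, 685]) cube([1234, 939, 42]);
translate([82, 82, 0]) cylinder(h = 685, r = 34);
translate([1152, 82, 0]) cylinder(h = 685, r = 34);
translate([82, 857, 0]) cylinder(h = 685, r = 34);
translate([1152, 857, 0]) cylinder(h = 685, r = 34);
translate([353, 360, 727]) {
  cube([528, 219, 17]);
  translate([0, 0, 17]) cube([528, 17, 123]);
  translate([0, 202, 17]) cube([528, 17, 123]);
  translate([0, 17, 17]) cube([17, 185, 123]);
  translate([511, 17, 17]) cube([17, 185, 123]);
}
translate([362, 372, 867]) {
  cube([510, 195, 15]);
  translate([0, 0, 15]) cube([510, 15, 369]);
  translate([0, 180, 15]) cube([510, 15, 369]);
  translate([0, 15, 15]) cube([15, 165, 369]);
  translate([495, 15, 15]) cube([15, 165, 369]);
}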